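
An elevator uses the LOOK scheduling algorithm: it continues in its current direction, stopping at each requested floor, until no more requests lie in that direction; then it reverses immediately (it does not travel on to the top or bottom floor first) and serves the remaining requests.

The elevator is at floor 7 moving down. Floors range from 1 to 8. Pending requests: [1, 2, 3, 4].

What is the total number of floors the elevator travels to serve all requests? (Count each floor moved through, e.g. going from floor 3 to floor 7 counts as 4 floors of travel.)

Answer: 6

Derivation:
Start at floor 7 moving down, LOOK stop order: [4, 3, 2, 1]
  7 → 4: |4-7| = 3, total = 3
  4 → 3: |3-4| = 1, total = 4
  3 → 2: |2-3| = 1, total = 5
  2 → 1: |1-2| = 1, total = 6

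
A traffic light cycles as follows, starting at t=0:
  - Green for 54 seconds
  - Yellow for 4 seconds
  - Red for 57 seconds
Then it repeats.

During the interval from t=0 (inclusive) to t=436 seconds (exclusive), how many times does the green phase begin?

Answer: 4

Derivation:
Cycle = 54+4+57 = 115s
green phase starts at t = k*115 + 0 for k=0,1,2,...
Need k*115+0 < 436 → k < 3.791
k ∈ {0, ..., 3} → 4 starts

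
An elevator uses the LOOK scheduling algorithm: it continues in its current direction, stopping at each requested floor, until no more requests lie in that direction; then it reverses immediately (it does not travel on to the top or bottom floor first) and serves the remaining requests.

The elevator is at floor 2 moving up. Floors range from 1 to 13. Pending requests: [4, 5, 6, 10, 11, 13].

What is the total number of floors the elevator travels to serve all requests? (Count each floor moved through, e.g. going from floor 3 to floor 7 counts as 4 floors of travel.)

Answer: 11

Derivation:
Start at floor 2 moving up, LOOK stop order: [4, 5, 6, 10, 11, 13]
  2 → 4: |4-2| = 2, total = 2
  4 → 5: |5-4| = 1, total = 3
  5 → 6: |6-5| = 1, total = 4
  6 → 10: |10-6| = 4, total = 8
  10 → 11: |11-10| = 1, total = 9
  11 → 13: |13-11| = 2, total = 11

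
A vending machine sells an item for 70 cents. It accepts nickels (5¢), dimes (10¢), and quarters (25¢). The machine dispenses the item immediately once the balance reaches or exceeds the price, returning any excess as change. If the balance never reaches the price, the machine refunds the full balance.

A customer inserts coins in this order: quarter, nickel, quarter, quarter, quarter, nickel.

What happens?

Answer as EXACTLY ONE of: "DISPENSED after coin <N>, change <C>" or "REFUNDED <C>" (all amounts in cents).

Price: 70¢
Coin 1 (quarter, 25¢): balance = 25¢
Coin 2 (nickel, 5¢): balance = 30¢
Coin 3 (quarter, 25¢): balance = 55¢
Coin 4 (quarter, 25¢): balance = 80¢
  → balance >= price → DISPENSE, change = 80 - 70 = 10¢

Answer: DISPENSED after coin 4, change 10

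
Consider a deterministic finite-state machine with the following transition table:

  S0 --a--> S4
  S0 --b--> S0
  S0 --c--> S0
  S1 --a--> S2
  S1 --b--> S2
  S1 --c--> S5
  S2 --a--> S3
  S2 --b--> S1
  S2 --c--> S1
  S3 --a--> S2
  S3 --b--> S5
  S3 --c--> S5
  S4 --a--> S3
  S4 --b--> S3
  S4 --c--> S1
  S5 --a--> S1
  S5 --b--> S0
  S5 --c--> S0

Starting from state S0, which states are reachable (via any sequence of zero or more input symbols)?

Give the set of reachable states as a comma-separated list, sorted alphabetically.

BFS from S0:
  visit S0: S0--a-->S4 (new), S0--b-->S0 (seen), S0--c-->S0 (seen)
  visit S4: S4--a-->S3 (new), S4--b-->S3 (seen), S4--c-->S1 (new)
  visit S3: S3--a-->S2 (new), S3--b-->S5 (new), S3--c-->S5 (seen)
  visit S1: S1--a-->S2 (seen), S1--b-->S2 (seen), S1--c-->S5 (seen)
  visit S2: S2--a-->S3 (seen), S2--b-->S1 (seen), S2--c-->S1 (seen)
  visit S5: S5--a-->S1 (seen), S5--b-->S0 (seen), S5--c-->S0 (seen)

Answer: S0, S1, S2, S3, S4, S5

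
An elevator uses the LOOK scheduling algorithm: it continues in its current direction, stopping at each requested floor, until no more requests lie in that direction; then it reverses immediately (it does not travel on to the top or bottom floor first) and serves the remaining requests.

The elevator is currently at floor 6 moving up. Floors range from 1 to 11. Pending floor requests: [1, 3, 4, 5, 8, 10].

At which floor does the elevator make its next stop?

Answer: 8

Derivation:
Current floor: 6, direction: up
Requests above: [8, 10]
Requests below: [1, 3, 4, 5]
Moving up and requests lie above → nearest above is min([8, 10]) = 8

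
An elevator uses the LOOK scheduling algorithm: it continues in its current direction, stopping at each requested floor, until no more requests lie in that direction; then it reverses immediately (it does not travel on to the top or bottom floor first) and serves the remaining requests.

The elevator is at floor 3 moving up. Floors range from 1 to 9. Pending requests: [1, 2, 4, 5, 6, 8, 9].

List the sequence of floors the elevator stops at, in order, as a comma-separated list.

Answer: 4, 5, 6, 8, 9, 2, 1

Derivation:
Current: 3, moving UP
Serve above first (ascending): [4, 5, 6, 8, 9]
Then reverse, serve below (descending): [2, 1]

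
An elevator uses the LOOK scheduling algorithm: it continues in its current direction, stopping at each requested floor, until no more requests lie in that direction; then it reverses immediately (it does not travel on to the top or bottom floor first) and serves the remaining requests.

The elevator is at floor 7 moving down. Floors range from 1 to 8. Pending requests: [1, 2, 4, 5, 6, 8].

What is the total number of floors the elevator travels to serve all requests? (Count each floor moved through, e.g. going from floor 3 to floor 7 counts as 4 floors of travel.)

Answer: 13

Derivation:
Start at floor 7 moving down, LOOK stop order: [6, 5, 4, 2, 1, 8]
  7 → 6: |6-7| = 1, total = 1
  6 → 5: |5-6| = 1, total = 2
  5 → 4: |4-5| = 1, total = 3
  4 → 2: |2-4| = 2, total = 5
  2 → 1: |1-2| = 1, total = 6
  1 → 8: |8-1| = 7, total = 13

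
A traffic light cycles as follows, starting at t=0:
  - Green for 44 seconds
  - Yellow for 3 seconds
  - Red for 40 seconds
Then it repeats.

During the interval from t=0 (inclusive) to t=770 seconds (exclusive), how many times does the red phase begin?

Answer: 9

Derivation:
Cycle = 44+3+40 = 87s
red phase starts at t = k*87 + 47 for k=0,1,2,...
Need k*87+47 < 770 → k < 8.310
k ∈ {0, ..., 8} → 9 starts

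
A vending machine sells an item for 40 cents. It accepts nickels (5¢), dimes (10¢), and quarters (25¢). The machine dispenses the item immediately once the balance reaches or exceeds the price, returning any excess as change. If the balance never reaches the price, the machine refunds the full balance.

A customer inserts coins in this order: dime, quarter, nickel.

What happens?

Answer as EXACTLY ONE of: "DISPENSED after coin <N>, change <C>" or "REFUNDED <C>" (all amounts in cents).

Answer: DISPENSED after coin 3, change 0

Derivation:
Price: 40¢
Coin 1 (dime, 10¢): balance = 10¢
Coin 2 (quarter, 25¢): balance = 35¢
Coin 3 (nickel, 5¢): balance = 40¢
  → balance >= price → DISPENSE, change = 40 - 40 = 0¢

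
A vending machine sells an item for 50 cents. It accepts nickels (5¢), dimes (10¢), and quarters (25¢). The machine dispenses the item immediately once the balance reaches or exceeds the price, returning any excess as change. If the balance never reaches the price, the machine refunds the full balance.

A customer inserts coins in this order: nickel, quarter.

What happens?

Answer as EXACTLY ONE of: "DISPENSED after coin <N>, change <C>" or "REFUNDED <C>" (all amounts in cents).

Answer: REFUNDED 30

Derivation:
Price: 50¢
Coin 1 (nickel, 5¢): balance = 5¢
Coin 2 (quarter, 25¢): balance = 30¢
All coins inserted, balance 30¢ < price 50¢ → REFUND 30¢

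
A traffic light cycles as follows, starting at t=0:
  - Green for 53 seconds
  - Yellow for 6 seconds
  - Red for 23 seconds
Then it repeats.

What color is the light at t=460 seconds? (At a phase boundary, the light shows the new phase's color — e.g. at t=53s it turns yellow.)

Cycle length = 53 + 6 + 23 = 82s
t = 460, phase_t = 460 mod 82 = 50
50 < 53 (green end) → GREEN

Answer: green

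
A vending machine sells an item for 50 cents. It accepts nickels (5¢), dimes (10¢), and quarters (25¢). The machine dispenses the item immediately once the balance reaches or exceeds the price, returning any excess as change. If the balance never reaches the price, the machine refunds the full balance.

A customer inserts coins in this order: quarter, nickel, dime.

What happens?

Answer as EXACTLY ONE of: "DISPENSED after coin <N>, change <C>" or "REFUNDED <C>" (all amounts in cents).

Answer: REFUNDED 40

Derivation:
Price: 50¢
Coin 1 (quarter, 25¢): balance = 25¢
Coin 2 (nickel, 5¢): balance = 30¢
Coin 3 (dime, 10¢): balance = 40¢
All coins inserted, balance 40¢ < price 50¢ → REFUND 40¢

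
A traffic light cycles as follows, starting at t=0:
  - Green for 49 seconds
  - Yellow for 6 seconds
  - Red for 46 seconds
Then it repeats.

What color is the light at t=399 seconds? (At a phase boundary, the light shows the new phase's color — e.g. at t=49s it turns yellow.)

Answer: red

Derivation:
Cycle length = 49 + 6 + 46 = 101s
t = 399, phase_t = 399 mod 101 = 96
96 >= 55 → RED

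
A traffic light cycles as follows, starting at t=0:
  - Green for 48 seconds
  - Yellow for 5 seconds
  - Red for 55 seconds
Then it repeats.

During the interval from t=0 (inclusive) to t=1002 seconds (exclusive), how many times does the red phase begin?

Cycle = 48+5+55 = 108s
red phase starts at t = k*108 + 53 for k=0,1,2,...
Need k*108+53 < 1002 → k < 8.787
k ∈ {0, ..., 8} → 9 starts

Answer: 9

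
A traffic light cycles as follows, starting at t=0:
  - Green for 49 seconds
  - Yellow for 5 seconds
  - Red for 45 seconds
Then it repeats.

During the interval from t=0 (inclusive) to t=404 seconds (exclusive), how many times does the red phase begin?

Cycle = 49+5+45 = 99s
red phase starts at t = k*99 + 54 for k=0,1,2,...
Need k*99+54 < 404 → k < 3.535
k ∈ {0, ..., 3} → 4 starts

Answer: 4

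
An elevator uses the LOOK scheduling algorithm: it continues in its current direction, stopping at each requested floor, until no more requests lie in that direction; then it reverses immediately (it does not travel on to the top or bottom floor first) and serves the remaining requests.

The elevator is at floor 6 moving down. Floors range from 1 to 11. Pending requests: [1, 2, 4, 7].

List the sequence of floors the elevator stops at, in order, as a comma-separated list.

Current: 6, moving DOWN
Serve below first (descending): [4, 2, 1]
Then reverse, serve above (ascending): [7]

Answer: 4, 2, 1, 7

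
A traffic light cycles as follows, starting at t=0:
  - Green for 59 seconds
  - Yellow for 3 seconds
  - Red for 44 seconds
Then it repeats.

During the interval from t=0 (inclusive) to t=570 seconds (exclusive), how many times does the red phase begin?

Cycle = 59+3+44 = 106s
red phase starts at t = k*106 + 62 for k=0,1,2,...
Need k*106+62 < 570 → k < 4.792
k ∈ {0, ..., 4} → 5 starts

Answer: 5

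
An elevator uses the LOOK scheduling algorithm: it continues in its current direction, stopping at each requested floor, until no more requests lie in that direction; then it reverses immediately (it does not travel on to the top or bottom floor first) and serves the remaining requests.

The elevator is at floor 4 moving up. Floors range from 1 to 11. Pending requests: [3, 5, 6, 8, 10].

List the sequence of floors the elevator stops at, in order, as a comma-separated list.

Current: 4, moving UP
Serve above first (ascending): [5, 6, 8, 10]
Then reverse, serve below (descending): [3]

Answer: 5, 6, 8, 10, 3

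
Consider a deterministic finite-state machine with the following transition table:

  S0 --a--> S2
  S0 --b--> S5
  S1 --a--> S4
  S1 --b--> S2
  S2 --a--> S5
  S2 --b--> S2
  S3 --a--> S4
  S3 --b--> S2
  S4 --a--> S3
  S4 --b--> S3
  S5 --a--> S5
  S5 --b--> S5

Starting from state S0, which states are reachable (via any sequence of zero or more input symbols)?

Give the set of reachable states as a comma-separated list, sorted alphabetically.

BFS from S0:
  visit S0: S0--a-->S2 (new), S0--b-->S5 (new)
  visit S2: S2--a-->S5 (seen), S2--b-->S2 (seen)
  visit S5: S5--a-->S5 (seen), S5--b-->S5 (seen)

Answer: S0, S2, S5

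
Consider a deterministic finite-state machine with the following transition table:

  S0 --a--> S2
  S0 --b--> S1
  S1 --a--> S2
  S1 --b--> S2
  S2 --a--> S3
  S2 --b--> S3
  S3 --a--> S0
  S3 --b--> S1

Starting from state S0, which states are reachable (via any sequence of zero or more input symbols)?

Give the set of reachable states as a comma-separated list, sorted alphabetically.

Answer: S0, S1, S2, S3

Derivation:
BFS from S0:
  visit S0: S0--a-->S2 (new), S0--b-->S1 (new)
  visit S2: S2--a-->S3 (new), S2--b-->S3 (seen)
  visit S1: S1--a-->S2 (seen), S1--b-->S2 (seen)
  visit S3: S3--a-->S0 (seen), S3--b-->S1 (seen)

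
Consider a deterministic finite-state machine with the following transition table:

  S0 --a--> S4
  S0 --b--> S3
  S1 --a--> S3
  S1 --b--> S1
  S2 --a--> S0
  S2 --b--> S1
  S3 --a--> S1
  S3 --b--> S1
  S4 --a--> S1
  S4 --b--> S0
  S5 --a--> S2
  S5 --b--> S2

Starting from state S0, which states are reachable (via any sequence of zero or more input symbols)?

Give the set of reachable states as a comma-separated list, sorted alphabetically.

Answer: S0, S1, S3, S4

Derivation:
BFS from S0:
  visit S0: S0--a-->S4 (new), S0--b-->S3 (new)
  visit S4: S4--a-->S1 (new), S4--b-->S0 (seen)
  visit S3: S3--a-->S1 (seen), S3--b-->S1 (seen)
  visit S1: S1--a-->S3 (seen), S1--b-->S1 (seen)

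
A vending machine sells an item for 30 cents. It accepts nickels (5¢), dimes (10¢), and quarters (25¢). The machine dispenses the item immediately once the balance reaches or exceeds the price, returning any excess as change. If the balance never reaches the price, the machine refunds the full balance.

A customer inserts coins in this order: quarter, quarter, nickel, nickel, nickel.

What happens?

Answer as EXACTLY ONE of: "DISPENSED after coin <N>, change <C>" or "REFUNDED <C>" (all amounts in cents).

Answer: DISPENSED after coin 2, change 20

Derivation:
Price: 30¢
Coin 1 (quarter, 25¢): balance = 25¢
Coin 2 (quarter, 25¢): balance = 50¢
  → balance >= price → DISPENSE, change = 50 - 30 = 20¢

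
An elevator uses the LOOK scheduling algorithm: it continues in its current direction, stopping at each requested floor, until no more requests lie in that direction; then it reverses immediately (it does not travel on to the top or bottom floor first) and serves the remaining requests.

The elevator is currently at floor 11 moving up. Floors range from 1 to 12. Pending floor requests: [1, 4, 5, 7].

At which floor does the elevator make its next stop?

Answer: 7

Derivation:
Current floor: 11, direction: up
Requests above: []
Requests below: [1, 4, 5, 7]
Moving up but no requests above → reverse; nearest below is max([1, 4, 5, 7]) = 7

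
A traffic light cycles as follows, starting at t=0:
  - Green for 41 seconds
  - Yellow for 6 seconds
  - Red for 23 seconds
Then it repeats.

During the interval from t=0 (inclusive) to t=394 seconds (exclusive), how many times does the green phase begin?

Answer: 6

Derivation:
Cycle = 41+6+23 = 70s
green phase starts at t = k*70 + 0 for k=0,1,2,...
Need k*70+0 < 394 → k < 5.629
k ∈ {0, ..., 5} → 6 starts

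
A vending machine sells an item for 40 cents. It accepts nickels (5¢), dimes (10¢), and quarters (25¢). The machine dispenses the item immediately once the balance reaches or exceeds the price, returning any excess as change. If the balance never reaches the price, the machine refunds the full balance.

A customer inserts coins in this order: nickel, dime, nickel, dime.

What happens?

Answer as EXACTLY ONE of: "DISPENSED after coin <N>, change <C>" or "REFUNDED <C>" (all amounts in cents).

Price: 40¢
Coin 1 (nickel, 5¢): balance = 5¢
Coin 2 (dime, 10¢): balance = 15¢
Coin 3 (nickel, 5¢): balance = 20¢
Coin 4 (dime, 10¢): balance = 30¢
All coins inserted, balance 30¢ < price 40¢ → REFUND 30¢

Answer: REFUNDED 30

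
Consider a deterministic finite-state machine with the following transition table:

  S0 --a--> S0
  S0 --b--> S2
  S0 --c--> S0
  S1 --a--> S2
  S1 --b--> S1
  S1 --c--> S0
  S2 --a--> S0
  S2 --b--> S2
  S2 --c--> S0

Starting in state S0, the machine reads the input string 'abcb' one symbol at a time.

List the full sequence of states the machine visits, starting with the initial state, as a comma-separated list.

Start: S0
  read 'a': S0 --a--> S0
  read 'b': S0 --b--> S2
  read 'c': S2 --c--> S0
  read 'b': S0 --b--> S2

Answer: S0, S0, S2, S0, S2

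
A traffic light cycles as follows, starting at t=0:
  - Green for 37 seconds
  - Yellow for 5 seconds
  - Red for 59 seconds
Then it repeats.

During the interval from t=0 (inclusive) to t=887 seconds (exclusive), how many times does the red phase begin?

Answer: 9

Derivation:
Cycle = 37+5+59 = 101s
red phase starts at t = k*101 + 42 for k=0,1,2,...
Need k*101+42 < 887 → k < 8.366
k ∈ {0, ..., 8} → 9 starts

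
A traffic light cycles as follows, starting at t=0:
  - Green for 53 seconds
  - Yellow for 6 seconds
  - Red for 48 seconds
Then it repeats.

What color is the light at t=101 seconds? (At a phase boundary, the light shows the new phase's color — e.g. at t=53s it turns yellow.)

Answer: red

Derivation:
Cycle length = 53 + 6 + 48 = 107s
t = 101, phase_t = 101 mod 107 = 101
101 >= 59 → RED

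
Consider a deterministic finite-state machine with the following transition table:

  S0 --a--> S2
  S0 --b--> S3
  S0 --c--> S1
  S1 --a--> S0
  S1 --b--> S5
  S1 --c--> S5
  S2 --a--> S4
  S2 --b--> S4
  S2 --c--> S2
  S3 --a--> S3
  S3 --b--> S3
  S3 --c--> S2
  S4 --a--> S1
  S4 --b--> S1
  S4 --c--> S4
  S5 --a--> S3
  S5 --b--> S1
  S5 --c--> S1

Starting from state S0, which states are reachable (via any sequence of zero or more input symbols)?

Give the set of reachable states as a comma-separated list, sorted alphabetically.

BFS from S0:
  visit S0: S0--a-->S2 (new), S0--b-->S3 (new), S0--c-->S1 (new)
  visit S2: S2--a-->S4 (new), S2--b-->S4 (seen), S2--c-->S2 (seen)
  visit S3: S3--a-->S3 (seen), S3--b-->S3 (seen), S3--c-->S2 (seen)
  visit S1: S1--a-->S0 (seen), S1--b-->S5 (new), S1--c-->S5 (seen)
  visit S4: S4--a-->S1 (seen), S4--b-->S1 (seen), S4--c-->S4 (seen)
  visit S5: S5--a-->S3 (seen), S5--b-->S1 (seen), S5--c-->S1 (seen)

Answer: S0, S1, S2, S3, S4, S5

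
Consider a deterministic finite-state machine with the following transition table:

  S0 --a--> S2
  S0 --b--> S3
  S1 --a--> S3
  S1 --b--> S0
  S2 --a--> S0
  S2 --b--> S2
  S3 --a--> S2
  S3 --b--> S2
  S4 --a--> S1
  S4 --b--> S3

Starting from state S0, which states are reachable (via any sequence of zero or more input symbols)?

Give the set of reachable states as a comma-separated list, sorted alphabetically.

BFS from S0:
  visit S0: S0--a-->S2 (new), S0--b-->S3 (new)
  visit S2: S2--a-->S0 (seen), S2--b-->S2 (seen)
  visit S3: S3--a-->S2 (seen), S3--b-->S2 (seen)

Answer: S0, S2, S3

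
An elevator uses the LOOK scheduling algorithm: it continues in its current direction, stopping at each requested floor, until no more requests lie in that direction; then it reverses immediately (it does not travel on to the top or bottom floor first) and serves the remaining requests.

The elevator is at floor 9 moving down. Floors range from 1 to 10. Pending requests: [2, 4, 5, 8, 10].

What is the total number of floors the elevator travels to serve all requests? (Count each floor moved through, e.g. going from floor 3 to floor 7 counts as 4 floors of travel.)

Answer: 15

Derivation:
Start at floor 9 moving down, LOOK stop order: [8, 5, 4, 2, 10]
  9 → 8: |8-9| = 1, total = 1
  8 → 5: |5-8| = 3, total = 4
  5 → 4: |4-5| = 1, total = 5
  4 → 2: |2-4| = 2, total = 7
  2 → 10: |10-2| = 8, total = 15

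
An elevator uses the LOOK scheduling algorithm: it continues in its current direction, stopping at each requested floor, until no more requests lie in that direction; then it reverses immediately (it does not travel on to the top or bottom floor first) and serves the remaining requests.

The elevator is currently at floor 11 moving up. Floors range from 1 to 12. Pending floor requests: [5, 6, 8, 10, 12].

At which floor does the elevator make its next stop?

Current floor: 11, direction: up
Requests above: [12]
Requests below: [5, 6, 8, 10]
Moving up and requests lie above → nearest above is min([12]) = 12

Answer: 12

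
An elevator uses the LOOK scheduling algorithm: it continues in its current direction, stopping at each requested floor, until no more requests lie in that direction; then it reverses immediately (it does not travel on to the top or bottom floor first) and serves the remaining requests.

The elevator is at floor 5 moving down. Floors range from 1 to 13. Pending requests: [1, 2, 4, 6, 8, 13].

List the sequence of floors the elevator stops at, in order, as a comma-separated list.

Current: 5, moving DOWN
Serve below first (descending): [4, 2, 1]
Then reverse, serve above (ascending): [6, 8, 13]

Answer: 4, 2, 1, 6, 8, 13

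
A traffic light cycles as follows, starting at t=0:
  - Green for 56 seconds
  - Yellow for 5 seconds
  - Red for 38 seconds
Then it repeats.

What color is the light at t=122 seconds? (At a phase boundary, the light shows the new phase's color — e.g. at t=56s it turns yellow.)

Cycle length = 56 + 5 + 38 = 99s
t = 122, phase_t = 122 mod 99 = 23
23 < 56 (green end) → GREEN

Answer: green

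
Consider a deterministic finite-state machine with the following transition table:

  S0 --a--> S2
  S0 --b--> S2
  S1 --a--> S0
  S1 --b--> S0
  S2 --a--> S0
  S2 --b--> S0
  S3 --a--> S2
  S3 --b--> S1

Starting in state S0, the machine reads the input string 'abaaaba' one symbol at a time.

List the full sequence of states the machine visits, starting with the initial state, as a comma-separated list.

Start: S0
  read 'a': S0 --a--> S2
  read 'b': S2 --b--> S0
  read 'a': S0 --a--> S2
  read 'a': S2 --a--> S0
  read 'a': S0 --a--> S2
  read 'b': S2 --b--> S0
  read 'a': S0 --a--> S2

Answer: S0, S2, S0, S2, S0, S2, S0, S2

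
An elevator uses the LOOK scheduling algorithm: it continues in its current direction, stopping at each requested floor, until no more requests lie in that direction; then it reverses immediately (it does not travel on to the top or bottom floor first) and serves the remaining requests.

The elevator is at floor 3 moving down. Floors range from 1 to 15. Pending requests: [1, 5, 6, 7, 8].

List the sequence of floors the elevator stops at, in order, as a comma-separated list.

Current: 3, moving DOWN
Serve below first (descending): [1]
Then reverse, serve above (ascending): [5, 6, 7, 8]

Answer: 1, 5, 6, 7, 8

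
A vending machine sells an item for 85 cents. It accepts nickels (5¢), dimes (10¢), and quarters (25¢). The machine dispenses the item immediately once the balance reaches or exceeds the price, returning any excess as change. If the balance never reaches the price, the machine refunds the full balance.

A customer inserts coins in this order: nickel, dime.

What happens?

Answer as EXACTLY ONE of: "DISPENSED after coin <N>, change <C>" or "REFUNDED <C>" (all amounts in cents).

Answer: REFUNDED 15

Derivation:
Price: 85¢
Coin 1 (nickel, 5¢): balance = 5¢
Coin 2 (dime, 10¢): balance = 15¢
All coins inserted, balance 15¢ < price 85¢ → REFUND 15¢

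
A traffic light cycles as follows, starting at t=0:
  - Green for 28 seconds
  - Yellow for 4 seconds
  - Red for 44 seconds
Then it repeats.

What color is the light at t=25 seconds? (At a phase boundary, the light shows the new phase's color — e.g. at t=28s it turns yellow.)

Cycle length = 28 + 4 + 44 = 76s
t = 25, phase_t = 25 mod 76 = 25
25 < 28 (green end) → GREEN

Answer: green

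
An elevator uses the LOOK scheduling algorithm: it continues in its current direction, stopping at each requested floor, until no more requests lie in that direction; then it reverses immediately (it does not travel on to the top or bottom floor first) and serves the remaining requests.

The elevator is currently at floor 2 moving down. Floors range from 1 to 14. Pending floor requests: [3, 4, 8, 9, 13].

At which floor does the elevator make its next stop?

Answer: 3

Derivation:
Current floor: 2, direction: down
Requests above: [3, 4, 8, 9, 13]
Requests below: []
Moving down but no requests below → reverse; nearest above is min([3, 4, 8, 9, 13]) = 3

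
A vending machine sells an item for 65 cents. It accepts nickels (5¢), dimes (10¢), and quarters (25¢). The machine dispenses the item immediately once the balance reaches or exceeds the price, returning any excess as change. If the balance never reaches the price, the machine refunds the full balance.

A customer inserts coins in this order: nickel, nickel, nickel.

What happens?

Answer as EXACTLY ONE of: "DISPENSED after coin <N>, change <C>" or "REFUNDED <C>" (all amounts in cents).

Price: 65¢
Coin 1 (nickel, 5¢): balance = 5¢
Coin 2 (nickel, 5¢): balance = 10¢
Coin 3 (nickel, 5¢): balance = 15¢
All coins inserted, balance 15¢ < price 65¢ → REFUND 15¢

Answer: REFUNDED 15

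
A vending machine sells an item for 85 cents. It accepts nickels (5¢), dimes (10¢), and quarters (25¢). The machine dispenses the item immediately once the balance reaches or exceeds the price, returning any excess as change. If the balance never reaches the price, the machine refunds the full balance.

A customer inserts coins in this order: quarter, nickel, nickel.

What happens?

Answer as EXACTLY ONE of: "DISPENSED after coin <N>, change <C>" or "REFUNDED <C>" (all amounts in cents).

Price: 85¢
Coin 1 (quarter, 25¢): balance = 25¢
Coin 2 (nickel, 5¢): balance = 30¢
Coin 3 (nickel, 5¢): balance = 35¢
All coins inserted, balance 35¢ < price 85¢ → REFUND 35¢

Answer: REFUNDED 35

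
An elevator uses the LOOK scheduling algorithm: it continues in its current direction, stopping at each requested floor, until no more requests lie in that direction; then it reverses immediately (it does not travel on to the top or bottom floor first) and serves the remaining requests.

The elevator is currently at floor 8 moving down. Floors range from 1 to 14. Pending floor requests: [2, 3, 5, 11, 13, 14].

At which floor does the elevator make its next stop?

Answer: 5

Derivation:
Current floor: 8, direction: down
Requests above: [11, 13, 14]
Requests below: [2, 3, 5]
Moving down and requests lie below → nearest below is max([2, 3, 5]) = 5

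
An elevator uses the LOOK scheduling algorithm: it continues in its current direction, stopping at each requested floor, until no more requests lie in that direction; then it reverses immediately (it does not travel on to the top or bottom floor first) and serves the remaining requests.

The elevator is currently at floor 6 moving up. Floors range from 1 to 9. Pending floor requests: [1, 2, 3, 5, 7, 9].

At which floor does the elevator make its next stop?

Current floor: 6, direction: up
Requests above: [7, 9]
Requests below: [1, 2, 3, 5]
Moving up and requests lie above → nearest above is min([7, 9]) = 7

Answer: 7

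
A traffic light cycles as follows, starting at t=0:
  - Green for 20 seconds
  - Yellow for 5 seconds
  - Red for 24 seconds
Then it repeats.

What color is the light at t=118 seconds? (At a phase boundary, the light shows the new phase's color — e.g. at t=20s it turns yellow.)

Cycle length = 20 + 5 + 24 = 49s
t = 118, phase_t = 118 mod 49 = 20
20 <= 20 < 25 (yellow end) → YELLOW

Answer: yellow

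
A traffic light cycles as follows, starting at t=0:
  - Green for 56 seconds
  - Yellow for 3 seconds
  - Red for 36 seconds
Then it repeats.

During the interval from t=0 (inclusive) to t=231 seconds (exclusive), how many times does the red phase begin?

Answer: 2

Derivation:
Cycle = 56+3+36 = 95s
red phase starts at t = k*95 + 59 for k=0,1,2,...
Need k*95+59 < 231 → k < 1.811
k ∈ {0, ..., 1} → 2 starts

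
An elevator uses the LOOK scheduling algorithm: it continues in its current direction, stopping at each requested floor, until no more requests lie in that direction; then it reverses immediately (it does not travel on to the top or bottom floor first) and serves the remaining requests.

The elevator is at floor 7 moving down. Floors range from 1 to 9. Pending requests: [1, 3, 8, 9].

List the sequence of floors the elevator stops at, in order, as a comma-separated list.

Current: 7, moving DOWN
Serve below first (descending): [3, 1]
Then reverse, serve above (ascending): [8, 9]

Answer: 3, 1, 8, 9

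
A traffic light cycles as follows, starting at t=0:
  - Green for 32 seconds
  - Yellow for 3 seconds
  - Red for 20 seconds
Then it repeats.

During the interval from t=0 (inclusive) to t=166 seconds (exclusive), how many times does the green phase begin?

Answer: 4

Derivation:
Cycle = 32+3+20 = 55s
green phase starts at t = k*55 + 0 for k=0,1,2,...
Need k*55+0 < 166 → k < 3.018
k ∈ {0, ..., 3} → 4 starts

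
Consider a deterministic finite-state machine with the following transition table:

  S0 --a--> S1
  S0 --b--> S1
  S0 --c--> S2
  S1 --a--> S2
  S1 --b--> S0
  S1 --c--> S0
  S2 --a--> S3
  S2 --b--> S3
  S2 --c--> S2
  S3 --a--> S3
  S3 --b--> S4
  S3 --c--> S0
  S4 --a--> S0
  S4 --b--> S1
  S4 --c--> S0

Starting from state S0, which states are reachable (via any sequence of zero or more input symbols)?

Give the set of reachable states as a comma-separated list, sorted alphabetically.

Answer: S0, S1, S2, S3, S4

Derivation:
BFS from S0:
  visit S0: S0--a-->S1 (new), S0--b-->S1 (seen), S0--c-->S2 (new)
  visit S1: S1--a-->S2 (seen), S1--b-->S0 (seen), S1--c-->S0 (seen)
  visit S2: S2--a-->S3 (new), S2--b-->S3 (seen), S2--c-->S2 (seen)
  visit S3: S3--a-->S3 (seen), S3--b-->S4 (new), S3--c-->S0 (seen)
  visit S4: S4--a-->S0 (seen), S4--b-->S1 (seen), S4--c-->S0 (seen)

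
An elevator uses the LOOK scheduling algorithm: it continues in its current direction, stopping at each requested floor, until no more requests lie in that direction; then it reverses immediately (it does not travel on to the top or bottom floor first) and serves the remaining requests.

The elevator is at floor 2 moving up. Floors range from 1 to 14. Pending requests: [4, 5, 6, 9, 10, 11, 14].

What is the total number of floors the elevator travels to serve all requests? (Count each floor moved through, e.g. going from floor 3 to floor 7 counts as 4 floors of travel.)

Answer: 12

Derivation:
Start at floor 2 moving up, LOOK stop order: [4, 5, 6, 9, 10, 11, 14]
  2 → 4: |4-2| = 2, total = 2
  4 → 5: |5-4| = 1, total = 3
  5 → 6: |6-5| = 1, total = 4
  6 → 9: |9-6| = 3, total = 7
  9 → 10: |10-9| = 1, total = 8
  10 → 11: |11-10| = 1, total = 9
  11 → 14: |14-11| = 3, total = 12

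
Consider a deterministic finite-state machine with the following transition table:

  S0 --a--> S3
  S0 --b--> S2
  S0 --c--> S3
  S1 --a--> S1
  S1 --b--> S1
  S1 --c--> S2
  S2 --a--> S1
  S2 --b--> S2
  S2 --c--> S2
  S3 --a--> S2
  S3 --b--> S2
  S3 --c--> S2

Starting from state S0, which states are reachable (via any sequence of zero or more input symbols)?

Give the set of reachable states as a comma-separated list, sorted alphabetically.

Answer: S0, S1, S2, S3

Derivation:
BFS from S0:
  visit S0: S0--a-->S3 (new), S0--b-->S2 (new), S0--c-->S3 (seen)
  visit S3: S3--a-->S2 (seen), S3--b-->S2 (seen), S3--c-->S2 (seen)
  visit S2: S2--a-->S1 (new), S2--b-->S2 (seen), S2--c-->S2 (seen)
  visit S1: S1--a-->S1 (seen), S1--b-->S1 (seen), S1--c-->S2 (seen)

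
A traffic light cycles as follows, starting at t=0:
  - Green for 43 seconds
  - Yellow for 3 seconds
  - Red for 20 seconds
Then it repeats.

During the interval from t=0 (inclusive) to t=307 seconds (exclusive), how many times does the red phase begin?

Cycle = 43+3+20 = 66s
red phase starts at t = k*66 + 46 for k=0,1,2,...
Need k*66+46 < 307 → k < 3.955
k ∈ {0, ..., 3} → 4 starts

Answer: 4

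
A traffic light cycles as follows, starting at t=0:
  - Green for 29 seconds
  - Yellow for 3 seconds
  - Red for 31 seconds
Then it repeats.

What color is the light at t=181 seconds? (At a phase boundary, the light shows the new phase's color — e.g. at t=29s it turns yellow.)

Cycle length = 29 + 3 + 31 = 63s
t = 181, phase_t = 181 mod 63 = 55
55 >= 32 → RED

Answer: red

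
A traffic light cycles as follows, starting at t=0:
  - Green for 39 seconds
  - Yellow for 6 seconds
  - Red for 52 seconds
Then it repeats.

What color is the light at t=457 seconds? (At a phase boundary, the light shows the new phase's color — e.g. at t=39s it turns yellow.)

Answer: red

Derivation:
Cycle length = 39 + 6 + 52 = 97s
t = 457, phase_t = 457 mod 97 = 69
69 >= 45 → RED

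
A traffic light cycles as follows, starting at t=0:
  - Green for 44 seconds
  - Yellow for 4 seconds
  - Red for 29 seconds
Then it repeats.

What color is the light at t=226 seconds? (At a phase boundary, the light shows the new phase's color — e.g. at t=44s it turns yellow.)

Answer: red

Derivation:
Cycle length = 44 + 4 + 29 = 77s
t = 226, phase_t = 226 mod 77 = 72
72 >= 48 → RED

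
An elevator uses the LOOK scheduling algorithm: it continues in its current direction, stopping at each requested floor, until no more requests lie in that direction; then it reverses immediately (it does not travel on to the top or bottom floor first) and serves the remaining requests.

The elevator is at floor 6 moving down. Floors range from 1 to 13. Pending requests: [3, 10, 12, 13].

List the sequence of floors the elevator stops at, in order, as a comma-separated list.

Current: 6, moving DOWN
Serve below first (descending): [3]
Then reverse, serve above (ascending): [10, 12, 13]

Answer: 3, 10, 12, 13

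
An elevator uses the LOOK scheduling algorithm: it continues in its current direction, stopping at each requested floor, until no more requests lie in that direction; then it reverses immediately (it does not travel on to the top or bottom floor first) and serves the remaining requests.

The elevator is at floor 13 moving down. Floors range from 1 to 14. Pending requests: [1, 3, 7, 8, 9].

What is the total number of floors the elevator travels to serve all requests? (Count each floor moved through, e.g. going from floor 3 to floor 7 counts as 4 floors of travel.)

Answer: 12

Derivation:
Start at floor 13 moving down, LOOK stop order: [9, 8, 7, 3, 1]
  13 → 9: |9-13| = 4, total = 4
  9 → 8: |8-9| = 1, total = 5
  8 → 7: |7-8| = 1, total = 6
  7 → 3: |3-7| = 4, total = 10
  3 → 1: |1-3| = 2, total = 12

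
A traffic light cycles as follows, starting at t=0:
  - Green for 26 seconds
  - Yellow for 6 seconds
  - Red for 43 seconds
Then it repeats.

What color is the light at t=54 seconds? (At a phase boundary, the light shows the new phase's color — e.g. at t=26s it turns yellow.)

Answer: red

Derivation:
Cycle length = 26 + 6 + 43 = 75s
t = 54, phase_t = 54 mod 75 = 54
54 >= 32 → RED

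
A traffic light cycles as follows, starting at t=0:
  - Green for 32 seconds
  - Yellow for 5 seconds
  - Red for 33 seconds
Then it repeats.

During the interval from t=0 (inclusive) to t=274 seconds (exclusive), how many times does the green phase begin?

Answer: 4

Derivation:
Cycle = 32+5+33 = 70s
green phase starts at t = k*70 + 0 for k=0,1,2,...
Need k*70+0 < 274 → k < 3.914
k ∈ {0, ..., 3} → 4 starts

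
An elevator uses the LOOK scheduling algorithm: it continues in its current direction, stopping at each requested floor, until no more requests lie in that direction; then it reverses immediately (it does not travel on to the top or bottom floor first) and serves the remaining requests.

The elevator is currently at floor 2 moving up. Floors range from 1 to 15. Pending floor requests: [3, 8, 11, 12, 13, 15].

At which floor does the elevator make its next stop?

Answer: 3

Derivation:
Current floor: 2, direction: up
Requests above: [3, 8, 11, 12, 13, 15]
Requests below: []
Moving up and requests lie above → nearest above is min([3, 8, 11, 12, 13, 15]) = 3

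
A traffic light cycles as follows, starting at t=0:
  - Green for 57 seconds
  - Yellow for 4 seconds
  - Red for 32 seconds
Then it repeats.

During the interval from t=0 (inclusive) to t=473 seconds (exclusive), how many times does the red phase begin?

Cycle = 57+4+32 = 93s
red phase starts at t = k*93 + 61 for k=0,1,2,...
Need k*93+61 < 473 → k < 4.430
k ∈ {0, ..., 4} → 5 starts

Answer: 5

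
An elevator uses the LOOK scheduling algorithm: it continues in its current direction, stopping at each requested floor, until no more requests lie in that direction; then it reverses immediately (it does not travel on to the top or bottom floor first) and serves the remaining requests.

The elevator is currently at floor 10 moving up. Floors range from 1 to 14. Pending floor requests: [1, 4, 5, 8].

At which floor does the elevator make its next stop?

Answer: 8

Derivation:
Current floor: 10, direction: up
Requests above: []
Requests below: [1, 4, 5, 8]
Moving up but no requests above → reverse; nearest below is max([1, 4, 5, 8]) = 8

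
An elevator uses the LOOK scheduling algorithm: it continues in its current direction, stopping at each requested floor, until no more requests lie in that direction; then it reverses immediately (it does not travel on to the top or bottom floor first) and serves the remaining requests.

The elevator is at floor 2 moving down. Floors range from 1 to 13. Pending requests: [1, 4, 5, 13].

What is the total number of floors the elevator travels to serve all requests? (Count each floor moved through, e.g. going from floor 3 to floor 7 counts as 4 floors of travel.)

Start at floor 2 moving down, LOOK stop order: [1, 4, 5, 13]
  2 → 1: |1-2| = 1, total = 1
  1 → 4: |4-1| = 3, total = 4
  4 → 5: |5-4| = 1, total = 5
  5 → 13: |13-5| = 8, total = 13

Answer: 13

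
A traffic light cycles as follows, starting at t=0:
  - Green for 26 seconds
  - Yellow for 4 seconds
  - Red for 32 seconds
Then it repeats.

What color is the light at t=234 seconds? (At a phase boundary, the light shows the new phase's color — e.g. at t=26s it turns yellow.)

Cycle length = 26 + 4 + 32 = 62s
t = 234, phase_t = 234 mod 62 = 48
48 >= 30 → RED

Answer: red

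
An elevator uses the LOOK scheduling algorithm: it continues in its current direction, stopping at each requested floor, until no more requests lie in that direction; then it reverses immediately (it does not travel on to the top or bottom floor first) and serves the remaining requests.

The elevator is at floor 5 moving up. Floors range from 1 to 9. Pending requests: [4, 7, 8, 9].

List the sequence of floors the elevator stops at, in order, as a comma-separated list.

Answer: 7, 8, 9, 4

Derivation:
Current: 5, moving UP
Serve above first (ascending): [7, 8, 9]
Then reverse, serve below (descending): [4]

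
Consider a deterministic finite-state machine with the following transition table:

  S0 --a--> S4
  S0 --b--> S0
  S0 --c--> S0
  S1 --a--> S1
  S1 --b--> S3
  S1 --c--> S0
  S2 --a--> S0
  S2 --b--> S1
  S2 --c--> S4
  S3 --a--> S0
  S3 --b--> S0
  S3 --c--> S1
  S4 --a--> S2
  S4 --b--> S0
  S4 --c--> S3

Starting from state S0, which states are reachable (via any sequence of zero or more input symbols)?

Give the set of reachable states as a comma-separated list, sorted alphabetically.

Answer: S0, S1, S2, S3, S4

Derivation:
BFS from S0:
  visit S0: S0--a-->S4 (new), S0--b-->S0 (seen), S0--c-->S0 (seen)
  visit S4: S4--a-->S2 (new), S4--b-->S0 (seen), S4--c-->S3 (new)
  visit S2: S2--a-->S0 (seen), S2--b-->S1 (new), S2--c-->S4 (seen)
  visit S3: S3--a-->S0 (seen), S3--b-->S0 (seen), S3--c-->S1 (seen)
  visit S1: S1--a-->S1 (seen), S1--b-->S3 (seen), S1--c-->S0 (seen)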